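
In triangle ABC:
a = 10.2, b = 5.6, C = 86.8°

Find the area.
Two sides and the included angle (SAS): A = ½·a·b·sin(C) = ½·10.2·5.6·sin(86.8°)
sin(86.8°) ≈ 0.998441
A ≈ ½·57.12·0.998441 = 28.56·0.998441 ≈ 28.5155

Area = 28.52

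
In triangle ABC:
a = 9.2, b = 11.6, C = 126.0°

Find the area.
Two sides and the included angle (SAS): A = ½·a·b·sin(C) = ½·9.2·11.6·sin(126.0°)
sin(126.0°) ≈ 0.809017
A ≈ ½·106.72·0.809017 = 53.36·0.809017 ≈ 43.1691

Area = 43.17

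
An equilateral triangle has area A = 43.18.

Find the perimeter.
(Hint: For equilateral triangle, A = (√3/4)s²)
A = (√3/4)s²  ⇒  s² = 4A/√3 = 4·43.18/√3 = 172.72/1.73205 ≈ 99.7199
s ≈ √99.7199 ≈ 9.98599
Perimeter = 3s ≈ 3·9.98599 ≈ 29.958

Perimeter = 29.96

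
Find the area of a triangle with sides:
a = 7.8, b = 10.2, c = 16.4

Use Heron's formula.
s = (7.8 + 10.2 + 16.4)/2 = 34.4/2 = 17.2
s − a = 9.4, s − b = 7, s − c = 0.8
s(s−a)(s−b)(s−c) = 17.2·9.4·7·0.8 ≈ 905.408
Area = √905.408 ≈ 30.09

Area = 30.09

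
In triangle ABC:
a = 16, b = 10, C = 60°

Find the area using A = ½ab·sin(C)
A = ½·a·b·sin(C) = ½·16·10·sin(60°)
sin(60°) ≈ 0.866025
A ≈ ½·160·0.866025 = 80·0.866025 ≈ 69.282

Area = 69.28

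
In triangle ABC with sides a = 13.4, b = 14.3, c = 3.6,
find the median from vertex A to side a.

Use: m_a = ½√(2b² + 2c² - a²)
m_a = ½√(2·14.3² + 2·3.6² − 13.4²) = ½√(2·204.49 + 2·12.96 − 179.56) = ½√(408.98 + 25.92 − 179.56) = ½√255.34
√255.34 ≈ 15.9794, so m_a ≈ 7.98968

m_a = 7.99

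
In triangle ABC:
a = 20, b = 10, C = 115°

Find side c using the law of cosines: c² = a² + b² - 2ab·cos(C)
c² = 20² + 10² − 2·20·10·cos(115°)
cos(115°) ≈ -0.422618
c² ≈ 400 + 100 − 400·(-0.422618) ≈ 500 + 169.047 ≈ 669.047
c ≈ √669.047 ≈ 25.8659

c = 25.87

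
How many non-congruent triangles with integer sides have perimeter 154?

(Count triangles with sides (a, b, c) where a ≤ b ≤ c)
Let a ≤ b ≤ c with a + b + c = 154. The only binding inequality is a + b > c, i.e. 154 − c > c, so c < 154/2; and c ≥ 154/3 since c is the largest side.
So 52 ≤ c ≤ 76. For each c, b runs from ⌈(154 − c)/2⌉ up to c (then a = 154 − b − c satisfies 1 ≤ a ≤ b automatically), giving c − ⌈(154 − c)/2⌉ + 1 choices.
Summing over c: 2 + 3 + 5 + 6 + … + 36 + 38  (25 terms, c = 52, …, 76) = 494
Check (closed form: nearest integer to p²/48 for even p, (p+3)²/48 for odd p): 154²/48 = 23716/48 ≈ 494.08 → 494

494 triangles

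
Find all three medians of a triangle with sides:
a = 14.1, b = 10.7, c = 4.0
Median formula: m_a = ½√(2b² + 2c² − a²) (and cyclically). a² = 198.81, b² = 114.49, c² = 16.
m_a = ½√(2·114.49 + 2·16 − 198.81) = ½√62.17 ≈ ½·7.8848 ≈ 3.9424
m_b = ½√(2·198.81 + 2·16 − 114.49) = ½√315.13 ≈ ½·17.7519 ≈ 8.87595
m_c = ½√(2·198.81 + 2·114.49 − 16) = ½√610.6 ≈ ½·24.7103 ≈ 12.3552

m_a = 3.942, m_b = 8.876, m_c = 12.36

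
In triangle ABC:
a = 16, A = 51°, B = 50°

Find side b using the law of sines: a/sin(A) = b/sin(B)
a/sin(A) = b/sin(B)  ⇒  b = a·sin(B)/sin(A) = 16·sin(50°)/sin(51°)
sin(50°) ≈ 0.766044, sin(51°) ≈ 0.777146
b ≈ 16·0.766044/0.777146 ≈ 12.2567/0.777146 ≈ 15.7714

b = 15.77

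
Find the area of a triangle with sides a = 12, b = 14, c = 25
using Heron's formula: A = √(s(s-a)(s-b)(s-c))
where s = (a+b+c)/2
s = (12 + 14 + 25)/2 = 51/2 = 25.5
s − a = 13.5, s − b = 11.5, s − c = 0.5
s(s−a)(s−b)(s−c) = 25.5·13.5·11.5·0.5 = 1979.4375
Area = √1979.4375 ≈ 44.4909

s = 25.5, Area = 44.49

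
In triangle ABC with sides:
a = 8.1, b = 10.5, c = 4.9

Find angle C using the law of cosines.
c² = a² + b² − 2ab·cos(C)  ⇒  cos(C) = (a² + b² − c²)/(2ab)
cos(C) = (8.1² + 10.5² − 4.9²)/(2·8.1·10.5) = (65.61 + 110.25 − 24.01)/170.1 = 151.85/170.1 ≈ 0.89271
C = arccos(0.89271) ≈ 26.7842°

C = 26.78°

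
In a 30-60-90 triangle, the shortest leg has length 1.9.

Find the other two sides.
In a 30-60-90 triangle the sides are in ratio 1 : √3 : 2 (short leg : long leg : hypotenuse).
Long leg = 1.9·√3 ≈ 1.9·1.73205 ≈ 3.2909
Hypotenuse = 2·1.9 = 3.8

Long leg = 1.9√3 = 3.291, Hypotenuse = 3.8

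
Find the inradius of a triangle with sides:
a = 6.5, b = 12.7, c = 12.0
r = Area/s where s is the semi-perimeter.
s = (6.5 + 12.7 + 12.0)/2 = 31.2/2 = 15.6
Area = √(s(s−a)(s−b)(s−c)) = √(15.6·9.1·2.9·3.6) ≈ √1482.06 ≈ 38.4976
r ≈ 38.4976/15.6 ≈ 2.46779

r = 2.468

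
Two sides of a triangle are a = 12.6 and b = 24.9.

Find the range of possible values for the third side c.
Triangle inequality: |a − b| < c < a + b
|a − b| = |12.6 − 24.9| = 12.3
a + b = 12.6 + 24.9 = 37.5

12.3 < c < 37.5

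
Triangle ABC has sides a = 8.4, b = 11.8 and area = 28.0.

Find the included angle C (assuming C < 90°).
Area = ½·a·b·sin(C)  ⇒  sin(C) = 2·Area/(a·b) = 2·28.0/(8.4·11.8) = 56/99.12 ≈ 0.564972
C = arcsin(0.564972) ≈ 34.4003° (taking the acute solution since C < 90°)

C = 34.4°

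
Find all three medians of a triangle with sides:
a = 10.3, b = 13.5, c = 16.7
Median formula: m_a = ½√(2b² + 2c² − a²) (and cyclically). a² = 106.09, b² = 182.25, c² = 278.89.
m_a = ½√(2·182.25 + 2·278.89 − 106.09) = ½√816.19 ≈ ½·28.569 ≈ 14.2845
m_b = ½√(2·106.09 + 2·278.89 − 182.25) = ½√587.71 ≈ ½·24.2427 ≈ 12.1214
m_c = ½√(2·106.09 + 2·182.25 − 278.89) = ½√297.79 ≈ ½·17.2566 ≈ 8.6283

m_a = 14.28, m_b = 12.12, m_c = 8.628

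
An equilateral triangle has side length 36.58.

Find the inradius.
r = Area/s with s the semi-perimeter.
Area = (√3/4)·36.58² = (√3/4)·1338.0964 ≈ 0.433013·1338.0964 ≈ 579.413
s = 3·36.58/2 = 54.87
r ≈ 579.413/54.87 ≈ 10.5597
(Equivalently r = side/(2√3) = 36.58/3.4641 ≈ 10.5597.)

r = 10.56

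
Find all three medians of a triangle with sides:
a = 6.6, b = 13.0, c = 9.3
Median formula: m_a = ½√(2b² + 2c² − a²) (and cyclically). a² = 43.56, b² = 169, c² = 86.49.
m_a = ½√(2·169 + 2·86.49 − 43.56) = ½√467.42 ≈ ½·21.6199 ≈ 10.8099
m_b = ½√(2·43.56 + 2·86.49 − 169) = ½√91.1 ≈ ½·9.54463 ≈ 4.77232
m_c = ½√(2·43.56 + 2·169 − 86.49) = ½√338.63 ≈ ½·18.4019 ≈ 9.20095

m_a = 10.81, m_b = 4.772, m_c = 9.201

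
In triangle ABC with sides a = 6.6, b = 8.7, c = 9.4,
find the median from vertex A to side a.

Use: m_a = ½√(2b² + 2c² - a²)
m_a = ½√(2·8.7² + 2·9.4² − 6.6²) = ½√(2·75.69 + 2·88.36 − 43.56) = ½√(151.38 + 176.72 − 43.56) = ½√284.54
√284.54 ≈ 16.8683, so m_a ≈ 8.43416

m_a = 8.434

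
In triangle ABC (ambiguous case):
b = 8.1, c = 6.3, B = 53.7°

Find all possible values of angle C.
b/sin(B) = c/sin(C)  ⇒  sin(C) = c·sin(B)/b = 6.3·sin(53.7°)/8.1
sin(53.7°) ≈ 0.805928
sin(C) ≈ 6.3·0.805928/8.1 ≈ 5.07735/8.1 ≈ 0.626833
Candidate 1: C₁ = arcsin(0.626833) ≈ 38.8169°  →  A = 180° − 53.7° − 38.8169° ≈ 87.4831° > 0, valid
Candidate 2: C₂ = 180° − C₁ ≈ 141.183°  →  A = 180° − 53.7° − 141.183° ≈ -14.8831° ≤ 0, not a valid triangle

C = 38.82° (one solution)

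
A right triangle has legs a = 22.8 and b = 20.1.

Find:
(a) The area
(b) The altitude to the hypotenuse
(a) The legs are perpendicular, so Area = ½·a·b = ½·22.8·20.1 = ½·458.28 = 229.14
(b) Hypotenuse c = √(a² + b²) = √(519.84 + 404.01) = √923.85 ≈ 30.3949
    Area = ½·c·h_c  ⇒  h_c = 2·Area/c = 458.28/30.3949 ≈ 15.0775

Area = 229.14, h_c = 15.08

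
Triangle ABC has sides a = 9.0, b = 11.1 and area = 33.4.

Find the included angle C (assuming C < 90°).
Area = ½·a·b·sin(C)  ⇒  sin(C) = 2·Area/(a·b) = 2·33.4/(9.0·11.1) = 66.8/99.9 ≈ 0.668669
C = arcsin(0.668669) ≈ 41.9644° (taking the acute solution since C < 90°)

C = 41.96°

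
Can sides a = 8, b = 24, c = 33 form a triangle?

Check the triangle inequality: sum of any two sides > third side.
a + b vs c: 8 + 24 = 32 ≤ 33  ✗
a + c vs b: 8 + 33 = 41 > 24  ✓
b + c vs a: 24 + 33 = 57 > 8  ✓

No: 8 + 24 = 32 is not > 33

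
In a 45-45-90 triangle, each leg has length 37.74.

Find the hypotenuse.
In a 45-45-90 triangle the sides are in ratio 1 : 1 : √2, so hypotenuse = leg·√2.
Hypotenuse = 37.74·√2 ≈ 37.74·1.41421 ≈ 53.3724

Hypotenuse = 37.74√2 = 53.37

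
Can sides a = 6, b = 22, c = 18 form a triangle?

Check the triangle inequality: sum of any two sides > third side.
a + b vs c: 6 + 22 = 28 > 18  ✓
a + c vs b: 6 + 18 = 24 > 22  ✓
b + c vs a: 22 + 18 = 40 > 6  ✓

Yes, triangle inequality satisfied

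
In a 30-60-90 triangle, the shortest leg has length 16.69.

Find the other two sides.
In a 30-60-90 triangle the sides are in ratio 1 : √3 : 2 (short leg : long leg : hypotenuse).
Long leg = 16.69·√3 ≈ 16.69·1.73205 ≈ 28.9079
Hypotenuse = 2·16.69 = 33.38

Long leg = 16.69√3 = 28.91, Hypotenuse = 33.38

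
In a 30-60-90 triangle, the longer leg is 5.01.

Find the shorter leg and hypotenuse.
In a 30-60-90 triangle the sides are in ratio 1 : √3 : 2, so short leg = long leg/√3 and hypotenuse = 2·(short leg).
Short leg = 5.01/√3 ≈ 5.01/1.73205 ≈ 2.89252
Hypotenuse = 2·2.89252 ≈ 5.78505

Short leg = 2.893, Hypotenuse = 5.785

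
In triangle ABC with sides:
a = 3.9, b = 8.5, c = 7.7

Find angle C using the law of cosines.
c² = a² + b² − 2ab·cos(C)  ⇒  cos(C) = (a² + b² − c²)/(2ab)
cos(C) = (3.9² + 8.5² − 7.7²)/(2·3.9·8.5) = (15.21 + 72.25 − 59.29)/66.3 = 28.17/66.3 ≈ 0.424887
C = arccos(0.424887) ≈ 64.8565°

C = 64.86°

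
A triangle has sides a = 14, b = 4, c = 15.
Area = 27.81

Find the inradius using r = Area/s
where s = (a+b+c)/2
s = (14 + 4 + 15)/2 = 33/2 = 16.5
r = Area/s = 27.81/16.5 ≈ 1.68545

r = 1.685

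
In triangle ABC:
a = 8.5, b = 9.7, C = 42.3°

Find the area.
Two sides and the included angle (SAS): A = ½·a·b·sin(C) = ½·8.5·9.7·sin(42.3°)
sin(42.3°) ≈ 0.673013
A ≈ ½·82.45·0.673013 = 41.225·0.673013 ≈ 27.7449

Area = 27.74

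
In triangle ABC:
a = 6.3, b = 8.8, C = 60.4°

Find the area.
Two sides and the included angle (SAS): A = ½·a·b·sin(C) = ½·6.3·8.8·sin(60.4°)
sin(60.4°) ≈ 0.869495
A ≈ ½·55.44·0.869495 = 27.72·0.869495 ≈ 24.1024

Area = 24.1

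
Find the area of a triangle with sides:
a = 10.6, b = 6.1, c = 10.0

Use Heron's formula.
s = (10.6 + 6.1 + 10.0)/2 = 26.7/2 = 13.35
s − a = 2.75, s − b = 7.25, s − c = 3.35
s(s−a)(s−b)(s−c) = 13.35·2.75·7.25·3.35 ≈ 891.655
Area = √891.655 ≈ 29.8606

Area = 29.86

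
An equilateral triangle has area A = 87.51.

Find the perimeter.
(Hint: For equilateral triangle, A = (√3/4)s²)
A = (√3/4)s²  ⇒  s² = 4A/√3 = 4·87.51/√3 = 350.04/1.73205 ≈ 202.096
s ≈ √202.096 ≈ 14.216
Perimeter = 3s ≈ 3·14.216 ≈ 42.6481

Perimeter = 42.65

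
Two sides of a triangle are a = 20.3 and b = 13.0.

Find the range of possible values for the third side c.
Triangle inequality: |a − b| < c < a + b
|a − b| = |20.3 − 13.0| = 7.3
a + b = 20.3 + 13.0 = 33.3

7.3 < c < 33.3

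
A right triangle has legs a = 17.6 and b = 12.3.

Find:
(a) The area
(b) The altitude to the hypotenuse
(a) The legs are perpendicular, so Area = ½·a·b = ½·17.6·12.3 = ½·216.48 = 108.24
(b) Hypotenuse c = √(a² + b²) = √(309.76 + 151.29) = √461.05 ≈ 21.4721
    Area = ½·c·h_c  ⇒  h_c = 2·Area/c = 216.48/21.4721 ≈ 10.0819

Area = 108.24, h_c = 10.08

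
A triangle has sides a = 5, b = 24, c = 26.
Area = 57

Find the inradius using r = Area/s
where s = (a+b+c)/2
s = (5 + 24 + 26)/2 = 55/2 = 27.5
r = Area/s = 57/27.5 ≈ 2.07273

r = 2.073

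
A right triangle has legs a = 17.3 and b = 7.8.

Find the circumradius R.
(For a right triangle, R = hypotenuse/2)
Hypotenuse c = √(a² + b²) = √(299.29 + 60.84) = √360.13 ≈ 18.9771
R = c/2 ≈ 18.9771/2 ≈ 9.48855

R = 9.489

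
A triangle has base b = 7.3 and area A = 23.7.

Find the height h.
A = ½·b·h  ⇒  h = 2A/b = 2·23.7/7.3 = 47.4/7.3 ≈ 6.49315

h = 6.493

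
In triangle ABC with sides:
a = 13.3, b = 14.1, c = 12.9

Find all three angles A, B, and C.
Law of cosines for each angle (a² = 176.89, b² = 198.81, c² = 166.41):
cos(A) = (b² + c² − a²)/(2bc) = (198.81 + 166.41 − 176.89)/(2·14.1·12.9) = 188.33/363.78 ≈ 0.517703  ⇒  A ≈ 58.8217°
cos(B) = (a² + c² − b²)/(2ac) = (176.89 + 166.41 − 198.81)/(2·13.3·12.9) = 144.49/343.14 ≈ 0.421082  ⇒  B ≈ 65.0971°
cos(C) = (a² + b² − c²)/(2ab) = (176.89 + 198.81 − 166.41)/(2·13.3·14.1) = 209.29/375.06 ≈ 0.558017  ⇒  C ≈ 56.0812°
Check: A + B + C ≈ 180°

A = 58.82°, B = 65.1°, C = 56.08°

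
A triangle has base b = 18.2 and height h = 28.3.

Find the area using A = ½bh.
A = ½·b·h = ½·18.2·28.3 = ½·515.06 = 257.53

Area = 257.53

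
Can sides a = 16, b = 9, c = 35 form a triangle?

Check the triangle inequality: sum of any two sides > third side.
a + b vs c: 16 + 9 = 25 ≤ 35  ✗
a + c vs b: 16 + 35 = 51 > 9  ✓
b + c vs a: 9 + 35 = 44 > 16  ✓

No: 16 + 9 = 25 is not > 35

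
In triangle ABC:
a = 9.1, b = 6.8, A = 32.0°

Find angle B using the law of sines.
a/sin(A) = b/sin(B)  ⇒  sin(B) = b·sin(A)/a = 6.8·sin(32.0°)/9.1
sin(32.0°) ≈ 0.529919
sin(B) ≈ 6.8·0.529919/9.1 ≈ 3.60345/9.1 ≈ 0.395984
B = arcsin(0.395984) ≈ 23.3273°
(Since b ≤ a we need B ≤ A, so the obtuse alternative 180° − 23.3273° ≈ 156.673° is rejected.)

B = 23.33°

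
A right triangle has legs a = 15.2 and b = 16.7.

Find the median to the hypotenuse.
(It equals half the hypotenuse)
Hypotenuse c = √(a² + b²) = √(231.04 + 278.89) = √509.93 ≈ 22.5816
Median to hypotenuse = c/2 ≈ 22.5816/2 ≈ 11.2908

Median = 11.29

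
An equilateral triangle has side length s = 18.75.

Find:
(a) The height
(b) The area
(a) The height splits the triangle into two 30-60-90 halves: h = s·√3/2 = 18.75·1.73205/2 ≈ 32.476/2 ≈ 16.238
(b) Area = (√3/4)·s² = (√3/4)·18.75² = (√3/4)·351.5625 ≈ 0.433013·351.5625 ≈ 152.231

Height = 16.24, Area = 152.2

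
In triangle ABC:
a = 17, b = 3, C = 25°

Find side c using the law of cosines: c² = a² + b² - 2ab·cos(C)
c² = 17² + 3² − 2·17·3·cos(25°)
cos(25°) ≈ 0.906308
c² ≈ 289 + 9 − 102·(0.906308) ≈ 298 − 92.4434 ≈ 205.557
c ≈ √205.557 ≈ 14.3372

c = 14.34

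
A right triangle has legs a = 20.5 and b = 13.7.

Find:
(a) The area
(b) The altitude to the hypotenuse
(a) The legs are perpendicular, so Area = ½·a·b = ½·20.5·13.7 = ½·280.85 = 140.425
(b) Hypotenuse c = √(a² + b²) = √(420.25 + 187.69) = √607.94 ≈ 24.6564
    Area = ½·c·h_c  ⇒  h_c = 2·Area/c = 280.85/24.6564 ≈ 11.3905

Area = 140.425, h_c = 11.39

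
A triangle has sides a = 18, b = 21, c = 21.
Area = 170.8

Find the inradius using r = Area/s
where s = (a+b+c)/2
s = (18 + 21 + 21)/2 = 60/2 = 30
r = Area/s = 170.8/30 ≈ 5.69333

r = 5.693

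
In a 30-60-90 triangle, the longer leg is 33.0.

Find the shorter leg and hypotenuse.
In a 30-60-90 triangle the sides are in ratio 1 : √3 : 2, so short leg = long leg/√3 and hypotenuse = 2·(short leg).
Short leg = 33.0/√3 ≈ 33.0/1.73205 ≈ 19.0526
Hypotenuse = 2·19.0526 ≈ 38.1051

Short leg = 19.05, Hypotenuse = 38.11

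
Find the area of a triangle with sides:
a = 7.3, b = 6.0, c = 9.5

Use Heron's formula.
s = (7.3 + 6.0 + 9.5)/2 = 22.8/2 = 11.4
s − a = 4.1, s − b = 5.4, s − c = 1.9
s(s−a)(s−b)(s−c) = 11.4·4.1·5.4·1.9 ≈ 479.552
Area = √479.552 ≈ 21.8987

Area = 21.9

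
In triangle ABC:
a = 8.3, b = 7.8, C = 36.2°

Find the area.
Two sides and the included angle (SAS): A = ½·a·b·sin(C) = ½·8.3·7.8·sin(36.2°)
sin(36.2°) ≈ 0.590606
A ≈ ½·64.74·0.590606 = 32.37·0.590606 ≈ 19.1179

Area = 19.12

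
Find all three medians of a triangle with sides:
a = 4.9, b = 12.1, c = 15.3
Median formula: m_a = ½√(2b² + 2c² − a²) (and cyclically). a² = 24.01, b² = 146.41, c² = 234.09.
m_a = ½√(2·146.41 + 2·234.09 − 24.01) = ½√736.99 ≈ ½·27.1476 ≈ 13.5738
m_b = ½√(2·24.01 + 2·234.09 − 146.41) = ½√369.79 ≈ ½·19.2299 ≈ 9.61496
m_c = ½√(2·24.01 + 2·146.41 − 234.09) = ½√106.75 ≈ ½·10.332 ≈ 5.16599

m_a = 13.57, m_b = 9.615, m_c = 5.166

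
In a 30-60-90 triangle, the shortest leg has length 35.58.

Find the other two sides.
In a 30-60-90 triangle the sides are in ratio 1 : √3 : 2 (short leg : long leg : hypotenuse).
Long leg = 35.58·√3 ≈ 35.58·1.73205 ≈ 61.6264
Hypotenuse = 2·35.58 = 71.16

Long leg = 35.58√3 = 61.63, Hypotenuse = 71.16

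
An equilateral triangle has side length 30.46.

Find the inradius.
r = Area/s with s the semi-perimeter.
Area = (√3/4)·30.46² = (√3/4)·927.8116 ≈ 0.433013·927.8116 ≈ 401.754
s = 3·30.46/2 = 45.69
r ≈ 401.754/45.69 ≈ 8.79304
(Equivalently r = side/(2√3) = 30.46/3.4641 ≈ 8.79304.)

r = 8.793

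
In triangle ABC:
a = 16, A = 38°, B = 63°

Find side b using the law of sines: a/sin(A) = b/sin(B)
a/sin(A) = b/sin(B)  ⇒  b = a·sin(B)/sin(A) = 16·sin(63°)/sin(38°)
sin(63°) ≈ 0.891007, sin(38°) ≈ 0.615661
b ≈ 16·0.891007/0.615661 ≈ 14.2561/0.615661 ≈ 23.1558

b = 23.16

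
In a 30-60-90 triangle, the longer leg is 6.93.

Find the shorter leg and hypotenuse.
In a 30-60-90 triangle the sides are in ratio 1 : √3 : 2, so short leg = long leg/√3 and hypotenuse = 2·(short leg).
Short leg = 6.93/√3 ≈ 6.93/1.73205 ≈ 4.00104
Hypotenuse = 2·4.00104 ≈ 8.00207

Short leg = 4.001, Hypotenuse = 8.002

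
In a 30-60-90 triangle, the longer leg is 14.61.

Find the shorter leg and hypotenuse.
In a 30-60-90 triangle the sides are in ratio 1 : √3 : 2, so short leg = long leg/√3 and hypotenuse = 2·(short leg).
Short leg = 14.61/√3 ≈ 14.61/1.73205 ≈ 8.43509
Hypotenuse = 2·8.43509 ≈ 16.8702

Short leg = 8.435, Hypotenuse = 16.87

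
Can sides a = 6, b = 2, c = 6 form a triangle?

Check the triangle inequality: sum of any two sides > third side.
a + b vs c: 6 + 2 = 8 > 6  ✓
a + c vs b: 6 + 6 = 12 > 2  ✓
b + c vs a: 2 + 6 = 8 > 6  ✓

Yes, triangle inequality satisfied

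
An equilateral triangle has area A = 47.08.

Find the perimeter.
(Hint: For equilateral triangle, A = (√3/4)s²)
A = (√3/4)s²  ⇒  s² = 4A/√3 = 4·47.08/√3 = 188.32/1.73205 ≈ 108.727
s ≈ √108.727 ≈ 10.4272
Perimeter = 3s ≈ 3·10.4272 ≈ 31.2816

Perimeter = 31.28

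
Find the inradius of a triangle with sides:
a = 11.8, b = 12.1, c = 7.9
r = Area/s where s is the semi-perimeter.
s = (11.8 + 12.1 + 7.9)/2 = 31.8/2 = 15.9
Area = √(s(s−a)(s−b)(s−c)) = √(15.9·4.1·3.8·8) ≈ √1981.78 ≈ 44.5171
r ≈ 44.5171/15.9 ≈ 2.79982

r = 2.8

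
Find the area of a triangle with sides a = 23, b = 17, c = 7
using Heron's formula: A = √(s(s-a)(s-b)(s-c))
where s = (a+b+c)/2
s = (23 + 17 + 7)/2 = 47/2 = 23.5
s − a = 0.5, s − b = 6.5, s − c = 16.5
s(s−a)(s−b)(s−c) = 23.5·0.5·6.5·16.5 = 1260.1875
Area = √1260.1875 ≈ 35.4991

s = 23.5, Area = 35.5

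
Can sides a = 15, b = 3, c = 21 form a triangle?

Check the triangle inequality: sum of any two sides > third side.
a + b vs c: 15 + 3 = 18 ≤ 21  ✗
a + c vs b: 15 + 21 = 36 > 3  ✓
b + c vs a: 3 + 21 = 24 > 15  ✓

No: 15 + 3 = 18 is not > 21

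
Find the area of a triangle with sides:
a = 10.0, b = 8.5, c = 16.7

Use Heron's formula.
s = (10.0 + 8.5 + 16.7)/2 = 35.2/2 = 17.6
s − a = 7.6, s − b = 9.1, s − c = 0.9
s(s−a)(s−b)(s−c) = 17.6·7.6·9.1·0.9 ≈ 1095.49
Area = √1095.49 ≈ 33.0983

Area = 33.1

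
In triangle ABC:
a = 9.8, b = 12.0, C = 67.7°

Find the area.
Two sides and the included angle (SAS): A = ½·a·b·sin(C) = ½·9.8·12.0·sin(67.7°)
sin(67.7°) ≈ 0.92521
A ≈ ½·117.6·0.92521 = 58.8·0.92521 ≈ 54.4023

Area = 54.4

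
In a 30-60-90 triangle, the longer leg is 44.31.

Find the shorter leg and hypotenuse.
In a 30-60-90 triangle the sides are in ratio 1 : √3 : 2, so short leg = long leg/√3 and hypotenuse = 2·(short leg).
Short leg = 44.31/√3 ≈ 44.31/1.73205 ≈ 25.5824
Hypotenuse = 2·25.5824 ≈ 51.1648

Short leg = 25.58, Hypotenuse = 51.16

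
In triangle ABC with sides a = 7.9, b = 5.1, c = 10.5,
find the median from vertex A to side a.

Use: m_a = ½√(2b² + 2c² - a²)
m_a = ½√(2·5.1² + 2·10.5² − 7.9²) = ½√(2·26.01 + 2·110.25 − 62.41) = ½√(52.02 + 220.5 − 62.41) = ½√210.11
√210.11 ≈ 14.4952, so m_a ≈ 7.24759

m_a = 7.248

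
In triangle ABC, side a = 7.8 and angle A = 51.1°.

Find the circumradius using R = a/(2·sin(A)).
R = a/(2·sin(A)) = 7.8/(2·sin(51.1°))
sin(51.1°) ≈ 0.778243
R ≈ 7.8/(2·0.778243) = 7.8/1.55649 ≈ 5.01129

R = 5.011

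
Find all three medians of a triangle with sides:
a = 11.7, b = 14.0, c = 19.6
Median formula: m_a = ½√(2b² + 2c² − a²) (and cyclically). a² = 136.89, b² = 196, c² = 384.16.
m_a = ½√(2·196 + 2·384.16 − 136.89) = ½√1023.43 ≈ ½·31.9911 ≈ 15.9955
m_b = ½√(2·136.89 + 2·384.16 − 196) = ½√846.1 ≈ ½·29.0878 ≈ 14.5439
m_c = ½√(2·136.89 + 2·196 − 384.16) = ½√281.62 ≈ ½·16.7815 ≈ 8.39077

m_a = 16, m_b = 14.54, m_c = 8.391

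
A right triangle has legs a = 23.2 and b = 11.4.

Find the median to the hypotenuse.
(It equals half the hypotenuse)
Hypotenuse c = √(a² + b²) = √(538.24 + 129.96) = √668.2 ≈ 25.8496
Median to hypotenuse = c/2 ≈ 25.8496/2 ≈ 12.9248

Median = 12.92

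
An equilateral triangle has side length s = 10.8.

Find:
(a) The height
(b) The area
(a) The height splits the triangle into two 30-60-90 halves: h = s·√3/2 = 10.8·1.73205/2 ≈ 18.7061/2 ≈ 9.35307
(b) Area = (√3/4)·s² = (√3/4)·10.8² = (√3/4)·116.64 ≈ 0.433013·116.64 ≈ 50.5066

Height = 9.353, Area = 50.51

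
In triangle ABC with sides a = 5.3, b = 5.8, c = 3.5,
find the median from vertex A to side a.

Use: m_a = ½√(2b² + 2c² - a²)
m_a = ½√(2·5.8² + 2·3.5² − 5.3²) = ½√(2·33.64 + 2·12.25 − 28.09) = ½√(67.28 + 24.5 − 28.09) = ½√63.69
√63.69 ≈ 7.9806, so m_a ≈ 3.9903

m_a = 3.99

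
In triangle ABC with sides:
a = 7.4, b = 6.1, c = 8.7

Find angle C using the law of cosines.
c² = a² + b² − 2ab·cos(C)  ⇒  cos(C) = (a² + b² − c²)/(2ab)
cos(C) = (7.4² + 6.1² − 8.7²)/(2·7.4·6.1) = (54.76 + 37.21 − 75.69)/90.28 = 16.28/90.28 ≈ 0.180328
C = arccos(0.180328) ≈ 79.6111°

C = 79.61°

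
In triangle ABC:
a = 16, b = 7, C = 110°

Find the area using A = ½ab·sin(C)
A = ½·a·b·sin(C) = ½·16·7·sin(110°)
sin(110°) ≈ 0.939693
A ≈ ½·112·0.939693 = 56·0.939693 ≈ 52.6228

Area = 52.62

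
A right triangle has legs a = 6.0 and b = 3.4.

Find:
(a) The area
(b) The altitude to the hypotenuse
(a) The legs are perpendicular, so Area = ½·a·b = ½·6.0·3.4 = ½·20.4 = 10.2
(b) Hypotenuse c = √(a² + b²) = √(36 + 11.56) = √47.56 ≈ 6.89638
    Area = ½·c·h_c  ⇒  h_c = 2·Area/c = 20.4/6.89638 ≈ 2.95808

Area = 10.2, h_c = 2.958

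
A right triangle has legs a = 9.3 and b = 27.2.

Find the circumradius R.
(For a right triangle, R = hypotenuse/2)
Hypotenuse c = √(a² + b²) = √(86.49 + 739.84) = √826.33 ≈ 28.746
R = c/2 ≈ 28.746/2 ≈ 14.373

R = 14.37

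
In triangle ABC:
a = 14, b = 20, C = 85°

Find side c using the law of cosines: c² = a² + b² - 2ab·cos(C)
c² = 14² + 20² − 2·14·20·cos(85°)
cos(85°) ≈ 0.0871557
c² ≈ 196 + 400 − 560·(0.0871557) ≈ 596 − 48.8072 ≈ 547.193
c ≈ √547.193 ≈ 23.3922

c = 23.39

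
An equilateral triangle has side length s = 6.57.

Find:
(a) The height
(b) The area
(a) The height splits the triangle into two 30-60-90 halves: h = s·√3/2 = 6.57·1.73205/2 ≈ 11.3796/2 ≈ 5.68979
(b) Area = (√3/4)·s² = (√3/4)·6.57² = (√3/4)·43.1649 ≈ 0.433013·43.1649 ≈ 18.6909

Height = 5.69, Area = 18.69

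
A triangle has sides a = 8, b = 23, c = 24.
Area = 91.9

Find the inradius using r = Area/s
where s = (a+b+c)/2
s = (8 + 23 + 24)/2 = 55/2 = 27.5
r = Area/s = 91.9/27.5 ≈ 3.34182

r = 3.342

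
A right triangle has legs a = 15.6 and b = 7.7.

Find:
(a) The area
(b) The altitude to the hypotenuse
(a) The legs are perpendicular, so Area = ½·a·b = ½·15.6·7.7 = ½·120.12 = 60.06
(b) Hypotenuse c = √(a² + b²) = √(243.36 + 59.29) = √302.65 ≈ 17.3968
    Area = ½·c·h_c  ⇒  h_c = 2·Area/c = 120.12/17.3968 ≈ 6.9047

Area = 60.06, h_c = 6.905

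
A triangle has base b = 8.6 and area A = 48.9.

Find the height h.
A = ½·b·h  ⇒  h = 2A/b = 2·48.9/8.6 = 97.8/8.6 ≈ 11.3721

h = 11.37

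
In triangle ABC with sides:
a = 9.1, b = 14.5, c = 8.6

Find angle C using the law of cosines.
c² = a² + b² − 2ab·cos(C)  ⇒  cos(C) = (a² + b² − c²)/(2ab)
cos(C) = (9.1² + 14.5² − 8.6²)/(2·9.1·14.5) = (82.81 + 210.25 − 73.96)/263.9 = 219.1/263.9 ≈ 0.830239
C = arccos(0.830239) ≈ 33.8767°

C = 33.88°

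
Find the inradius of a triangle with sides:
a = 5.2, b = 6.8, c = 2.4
r = Area/s where s is the semi-perimeter.
s = (5.2 + 6.8 + 2.4)/2 = 14.4/2 = 7.2
Area = √(s(s−a)(s−b)(s−c)) = √(7.2·2·0.4·4.8) ≈ √27.648 ≈ 5.25814
r ≈ 5.25814/7.2 ≈ 0.730297

r = 0.7303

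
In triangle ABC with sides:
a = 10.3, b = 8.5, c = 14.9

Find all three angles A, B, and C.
Law of cosines for each angle (a² = 106.09, b² = 72.25, c² = 222.01):
cos(A) = (b² + c² − a²)/(2bc) = (72.25 + 222.01 − 106.09)/(2·8.5·14.9) = 188.17/253.3 ≈ 0.742874  ⇒  A ≈ 42.0232°
cos(B) = (a² + c² − b²)/(2ac) = (106.09 + 222.01 − 72.25)/(2·10.3·14.9) = 255.85/306.94 ≈ 0.833551  ⇒  B ≈ 33.5348°
cos(C) = (a² + b² − c²)/(2ab) = (106.09 + 72.25 − 222.01)/(2·10.3·8.5) = -43.67/175.1 ≈ -0.2494  ⇒  C ≈ 104.442°
Check: A + B + C ≈ 180°

A = 42.02°, B = 33.53°, C = 104.4°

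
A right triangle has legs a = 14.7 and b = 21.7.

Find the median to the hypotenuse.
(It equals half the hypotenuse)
Hypotenuse c = √(a² + b²) = √(216.09 + 470.89) = √686.98 ≈ 26.2103
Median to hypotenuse = c/2 ≈ 26.2103/2 ≈ 13.1052

Median = 13.11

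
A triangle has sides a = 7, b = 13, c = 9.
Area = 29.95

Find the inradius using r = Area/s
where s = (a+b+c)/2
s = (7 + 13 + 9)/2 = 29/2 = 14.5
r = Area/s = 29.95/14.5 ≈ 2.06552

r = 2.066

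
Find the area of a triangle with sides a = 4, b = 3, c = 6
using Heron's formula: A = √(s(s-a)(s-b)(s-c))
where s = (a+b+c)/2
s = (4 + 3 + 6)/2 = 13/2 = 6.5
s − a = 2.5, s − b = 3.5, s − c = 0.5
s(s−a)(s−b)(s−c) = 6.5·2.5·3.5·0.5 = 28.4375
Area = √28.4375 ≈ 5.33268

s = 6.5, Area = 5.333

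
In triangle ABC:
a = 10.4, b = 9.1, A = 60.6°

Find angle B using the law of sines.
a/sin(A) = b/sin(B)  ⇒  sin(B) = b·sin(A)/a = 9.1·sin(60.6°)/10.4
sin(60.6°) ≈ 0.871214
sin(B) ≈ 9.1·0.871214/10.4 ≈ 7.92805/10.4 ≈ 0.762312
B = arcsin(0.762312) ≈ 49.6685°
(Since b ≤ a we need B ≤ A, so the obtuse alternative 180° − 49.6685° ≈ 130.332° is rejected.)

B = 49.67°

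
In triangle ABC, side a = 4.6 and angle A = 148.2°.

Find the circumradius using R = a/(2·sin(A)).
R = a/(2·sin(A)) = 4.6/(2·sin(148.2°))
sin(148.2°) ≈ 0.526956
R ≈ 4.6/(2·0.526956) = 4.6/1.05391 ≈ 4.36469

R = 4.365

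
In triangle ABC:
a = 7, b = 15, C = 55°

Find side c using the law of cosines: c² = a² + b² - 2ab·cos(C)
c² = 7² + 15² − 2·7·15·cos(55°)
cos(55°) ≈ 0.573576
c² ≈ 49 + 225 − 210·(0.573576) ≈ 274 − 120.451 ≈ 153.549
c ≈ √153.549 ≈ 12.3915

c = 12.39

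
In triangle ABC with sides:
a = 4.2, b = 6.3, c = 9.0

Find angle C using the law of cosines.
c² = a² + b² − 2ab·cos(C)  ⇒  cos(C) = (a² + b² − c²)/(2ab)
cos(C) = (4.2² + 6.3² − 9.0²)/(2·4.2·6.3) = (17.64 + 39.69 − 81)/52.92 = -23.67/52.92 ≈ -0.447279
C = arccos(-0.447279) ≈ 116.569°

C = 116.6°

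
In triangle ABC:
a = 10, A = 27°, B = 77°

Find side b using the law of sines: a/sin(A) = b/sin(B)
a/sin(A) = b/sin(B)  ⇒  b = a·sin(B)/sin(A) = 10·sin(77°)/sin(27°)
sin(77°) ≈ 0.97437, sin(27°) ≈ 0.45399
b ≈ 10·0.97437/0.45399 ≈ 9.7437/0.45399 ≈ 21.4623

b = 21.46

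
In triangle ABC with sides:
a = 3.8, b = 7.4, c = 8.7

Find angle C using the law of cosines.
c² = a² + b² − 2ab·cos(C)  ⇒  cos(C) = (a² + b² − c²)/(2ab)
cos(C) = (3.8² + 7.4² − 8.7²)/(2·3.8·7.4) = (14.44 + 54.76 − 75.69)/56.24 = -6.49/56.24 ≈ -0.115398
C = arccos(-0.115398) ≈ 96.6266°

C = 96.63°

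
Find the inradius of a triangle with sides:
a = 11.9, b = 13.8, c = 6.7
r = Area/s where s is the semi-perimeter.
s = (11.9 + 13.8 + 6.7)/2 = 32.4/2 = 16.2
Area = √(s(s−a)(s−b)(s−c)) = √(16.2·4.3·2.4·9.5) ≈ √1588.25 ≈ 39.8528
r ≈ 39.8528/16.2 ≈ 2.46005

r = 2.46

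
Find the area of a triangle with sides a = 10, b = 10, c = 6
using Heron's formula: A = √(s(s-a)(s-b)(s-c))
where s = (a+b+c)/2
s = (10 + 10 + 6)/2 = 26/2 = 13
s − a = 3, s − b = 3, s − c = 7
s(s−a)(s−b)(s−c) = 13·3·3·7 = 819
Area = √819 ≈ 28.6182

s = 13.0, Area = 28.62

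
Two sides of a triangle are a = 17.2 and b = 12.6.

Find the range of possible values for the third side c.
Triangle inequality: |a − b| < c < a + b
|a − b| = |17.2 − 12.6| = 4.6
a + b = 17.2 + 12.6 = 29.8

4.6 < c < 29.8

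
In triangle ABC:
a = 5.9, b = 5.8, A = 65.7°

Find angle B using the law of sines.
a/sin(A) = b/sin(B)  ⇒  sin(B) = b·sin(A)/a = 5.8·sin(65.7°)/5.9
sin(65.7°) ≈ 0.911403
sin(B) ≈ 5.8·0.911403/5.9 ≈ 5.28614/5.9 ≈ 0.895956
B = arcsin(0.895956) ≈ 63.6315°
(Since b ≤ a we need B ≤ A, so the obtuse alternative 180° − 63.6315° ≈ 116.369° is rejected.)

B = 63.63°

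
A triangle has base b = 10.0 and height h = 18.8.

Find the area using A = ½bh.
A = ½·b·h = ½·10.0·18.8 = ½·188 = 94

Area = 94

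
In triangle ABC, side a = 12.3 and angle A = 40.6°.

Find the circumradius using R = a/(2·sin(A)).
R = a/(2·sin(A)) = 12.3/(2·sin(40.6°))
sin(40.6°) ≈ 0.650774
R ≈ 12.3/(2·0.650774) = 12.3/1.30155 ≈ 9.45028

R = 9.45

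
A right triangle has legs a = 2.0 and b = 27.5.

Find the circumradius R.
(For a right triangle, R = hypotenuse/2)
Hypotenuse c = √(a² + b²) = √(4 + 756.25) = √760.25 ≈ 27.5726
R = c/2 ≈ 27.5726/2 ≈ 13.7863

R = 13.79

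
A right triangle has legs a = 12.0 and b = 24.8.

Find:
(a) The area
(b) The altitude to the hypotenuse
(a) The legs are perpendicular, so Area = ½·a·b = ½·12.0·24.8 = ½·297.6 = 148.8
(b) Hypotenuse c = √(a² + b²) = √(144 + 615.04) = √759.04 ≈ 27.5507
    Area = ½·c·h_c  ⇒  h_c = 2·Area/c = 297.6/27.5507 ≈ 10.8019

Area = 148.8, h_c = 10.8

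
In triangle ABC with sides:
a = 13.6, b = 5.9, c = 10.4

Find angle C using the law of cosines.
c² = a² + b² − 2ab·cos(C)  ⇒  cos(C) = (a² + b² − c²)/(2ab)
cos(C) = (13.6² + 5.9² − 10.4²)/(2·13.6·5.9) = (184.96 + 34.81 − 108.16)/160.48 = 111.61/160.48 ≈ 0.695476
C = arccos(0.695476) ≈ 45.9348°

C = 45.93°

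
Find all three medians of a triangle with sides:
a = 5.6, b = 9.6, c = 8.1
Median formula: m_a = ½√(2b² + 2c² − a²) (and cyclically). a² = 31.36, b² = 92.16, c² = 65.61.
m_a = ½√(2·92.16 + 2·65.61 − 31.36) = ½√284.18 ≈ ½·16.8576 ≈ 8.42882
m_b = ½√(2·31.36 + 2·65.61 − 92.16) = ½√101.78 ≈ ½·10.0886 ≈ 5.0443
m_c = ½√(2·31.36 + 2·92.16 − 65.61) = ½√181.43 ≈ ½·13.4696 ≈ 6.7348

m_a = 8.429, m_b = 5.044, m_c = 6.735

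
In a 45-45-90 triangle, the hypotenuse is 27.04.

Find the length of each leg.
In a 45-45-90 triangle hypotenuse = leg·√2, so leg = hypotenuse/√2.
Leg = 27.04/√2 ≈ 27.04/1.41421 ≈ 19.1202

Each leg = 19.12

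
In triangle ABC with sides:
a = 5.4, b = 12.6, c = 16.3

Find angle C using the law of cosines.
c² = a² + b² − 2ab·cos(C)  ⇒  cos(C) = (a² + b² − c²)/(2ab)
cos(C) = (5.4² + 12.6² − 16.3²)/(2·5.4·12.6) = (29.16 + 158.76 − 265.69)/136.08 = -77.77/136.08 ≈ -0.571502
C = arccos(-0.571502) ≈ 124.855°

C = 124.9°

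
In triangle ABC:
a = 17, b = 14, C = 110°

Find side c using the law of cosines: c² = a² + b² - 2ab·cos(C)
c² = 17² + 14² − 2·17·14·cos(110°)
cos(110°) ≈ -0.34202
c² ≈ 289 + 196 − 476·(-0.34202) ≈ 485 + 162.802 ≈ 647.802
c ≈ √647.802 ≈ 25.4519

c = 25.45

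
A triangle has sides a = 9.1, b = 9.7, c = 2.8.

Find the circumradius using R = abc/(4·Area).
First find the area with Heron's formula.
s = (9.1 + 9.7 + 2.8)/2 = 10.8
Area = √(s(s−a)(s−b)(s−c)) = √(10.8·1.7·1.1·8) ≈ √161.568 ≈ 12.7109
abc = 9.1·9.7·2.8 = 247.156
R = abc/(4·Area) ≈ 247.156/(4·12.7109) = 247.156/50.8438 ≈ 4.86109

R = 4.861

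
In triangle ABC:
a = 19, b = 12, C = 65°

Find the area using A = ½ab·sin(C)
A = ½·a·b·sin(C) = ½·19·12·sin(65°)
sin(65°) ≈ 0.906308
A ≈ ½·228·0.906308 = 114·0.906308 ≈ 103.319

Area = 103.3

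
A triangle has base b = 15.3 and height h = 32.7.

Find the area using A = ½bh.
A = ½·b·h = ½·15.3·32.7 = ½·500.31 = 250.155

Area = 250.155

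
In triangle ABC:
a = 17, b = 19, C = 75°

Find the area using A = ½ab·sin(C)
A = ½·a·b·sin(C) = ½·17·19·sin(75°)
sin(75°) ≈ 0.965926
A ≈ ½·323·0.965926 = 161.5·0.965926 ≈ 155.997

Area = 156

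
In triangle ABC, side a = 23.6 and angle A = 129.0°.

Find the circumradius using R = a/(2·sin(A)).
R = a/(2·sin(A)) = 23.6/(2·sin(129.0°))
sin(129.0°) ≈ 0.777146
R ≈ 23.6/(2·0.777146) = 23.6/1.55429 ≈ 15.1838

R = 15.18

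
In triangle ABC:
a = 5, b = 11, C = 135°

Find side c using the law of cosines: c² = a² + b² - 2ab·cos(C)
c² = 5² + 11² − 2·5·11·cos(135°)
cos(135°) ≈ -0.707107
c² ≈ 25 + 121 − 110·(-0.707107) ≈ 146 + 77.7817 ≈ 223.782
c ≈ √223.782 ≈ 14.9593

c = 14.96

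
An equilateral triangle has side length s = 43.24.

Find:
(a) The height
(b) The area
(a) The height splits the triangle into two 30-60-90 halves: h = s·√3/2 = 43.24·1.73205/2 ≈ 74.8939/2 ≈ 37.4469
(b) Area = (√3/4)·s² = (√3/4)·43.24² = (√3/4)·1869.6976 ≈ 0.433013·1869.6976 ≈ 809.603

Height = 37.45, Area = 809.6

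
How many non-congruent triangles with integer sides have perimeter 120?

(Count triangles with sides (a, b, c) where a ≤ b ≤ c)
Let a ≤ b ≤ c with a + b + c = 120. The only binding inequality is a + b > c, i.e. 120 − c > c, so c < 120/2; and c ≥ 120/3 since c is the largest side.
So 40 ≤ c ≤ 59. For each c, b runs from ⌈(120 − c)/2⌉ up to c (then a = 120 − b − c satisfies 1 ≤ a ≤ b automatically), giving c − ⌈(120 − c)/2⌉ + 1 choices.
Summing over c: 1 + 2 + 4 + 5 + … + 28 + 29  (20 terms, c = 40, …, 59) = 300
Check (closed form: nearest integer to p²/48 for even p, (p+3)²/48 for odd p): 120²/48 = 14400/48 ≈ 300.00 → 300

300 triangles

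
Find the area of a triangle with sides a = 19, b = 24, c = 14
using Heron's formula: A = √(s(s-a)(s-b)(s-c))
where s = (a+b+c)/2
s = (19 + 24 + 14)/2 = 57/2 = 28.5
s − a = 9.5, s − b = 4.5, s − c = 14.5
s(s−a)(s−b)(s−c) = 28.5·9.5·4.5·14.5 = 17666.4375
Area = √17666.4375 ≈ 132.915

s = 28.5, Area = 132.9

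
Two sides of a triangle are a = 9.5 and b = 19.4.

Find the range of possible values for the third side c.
Triangle inequality: |a − b| < c < a + b
|a − b| = |9.5 − 19.4| = 9.9
a + b = 9.5 + 19.4 = 28.9

9.9 < c < 28.9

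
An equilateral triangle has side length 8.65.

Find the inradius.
r = Area/s with s the semi-perimeter.
Area = (√3/4)·8.65² = (√3/4)·74.8225 ≈ 0.433013·74.8225 ≈ 32.3991
s = 3·8.65/2 = 12.975
r ≈ 32.3991/12.975 ≈ 2.49704
(Equivalently r = side/(2√3) = 8.65/3.4641 ≈ 2.49704.)

r = 2.497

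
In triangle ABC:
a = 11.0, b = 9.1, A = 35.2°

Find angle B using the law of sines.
a/sin(A) = b/sin(B)  ⇒  sin(B) = b·sin(A)/a = 9.1·sin(35.2°)/11.0
sin(35.2°) ≈ 0.576432
sin(B) ≈ 9.1·0.576432/11.0 ≈ 5.24553/11.0 ≈ 0.476867
B = arcsin(0.476867) ≈ 28.481°
(Since b ≤ a we need B ≤ A, so the obtuse alternative 180° − 28.481° ≈ 151.519° is rejected.)

B = 28.48°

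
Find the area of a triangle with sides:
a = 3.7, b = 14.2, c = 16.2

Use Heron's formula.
s = (3.7 + 14.2 + 16.2)/2 = 34.1/2 = 17.05
s − a = 13.35, s − b = 2.85, s − c = 0.85
s(s−a)(s−b)(s−c) = 17.05·13.35·2.85·0.85 ≈ 551.403
Area = √551.403 ≈ 23.482

Area = 23.48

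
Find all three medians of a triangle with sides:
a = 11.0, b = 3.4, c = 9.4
Median formula: m_a = ½√(2b² + 2c² − a²) (and cyclically). a² = 121, b² = 11.56, c² = 88.36.
m_a = ½√(2·11.56 + 2·88.36 − 121) = ½√78.84 ≈ ½·8.87919 ≈ 4.43959
m_b = ½√(2·121 + 2·88.36 − 11.56) = ½√407.16 ≈ ½·20.1782 ≈ 10.0891
m_c = ½√(2·121 + 2·11.56 − 88.36) = ½√176.76 ≈ ½·13.2951 ≈ 6.64756

m_a = 4.44, m_b = 10.09, m_c = 6.648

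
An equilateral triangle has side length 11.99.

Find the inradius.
r = Area/s with s the semi-perimeter.
Area = (√3/4)·11.99² = (√3/4)·143.7601 ≈ 0.433013·143.7601 ≈ 62.2499
s = 3·11.99/2 = 17.985
r ≈ 62.2499/17.985 ≈ 3.46121
(Equivalently r = side/(2√3) = 11.99/3.4641 ≈ 3.46121.)

r = 3.461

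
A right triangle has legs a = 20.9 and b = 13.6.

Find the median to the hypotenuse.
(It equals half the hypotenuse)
Hypotenuse c = √(a² + b²) = √(436.81 + 184.96) = √621.77 ≈ 24.9353
Median to hypotenuse = c/2 ≈ 24.9353/2 ≈ 12.4677

Median = 12.47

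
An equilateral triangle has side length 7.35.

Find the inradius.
r = Area/s with s the semi-perimeter.
Area = (√3/4)·7.35² = (√3/4)·54.0225 ≈ 0.433013·54.0225 ≈ 23.3924
s = 3·7.35/2 = 11.025
r ≈ 23.3924/11.025 ≈ 2.12176
(Equivalently r = side/(2√3) = 7.35/3.4641 ≈ 2.12176.)

r = 2.122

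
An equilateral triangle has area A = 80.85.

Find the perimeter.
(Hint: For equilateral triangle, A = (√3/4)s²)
A = (√3/4)s²  ⇒  s² = 4A/√3 = 4·80.85/√3 = 323.4/1.73205 ≈ 186.715
s ≈ √186.715 ≈ 13.6644
Perimeter = 3s ≈ 3·13.6644 ≈ 40.9931

Perimeter = 40.99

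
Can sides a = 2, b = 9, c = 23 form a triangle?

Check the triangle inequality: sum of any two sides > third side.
a + b vs c: 2 + 9 = 11 ≤ 23  ✗
a + c vs b: 2 + 23 = 25 > 9  ✓
b + c vs a: 9 + 23 = 32 > 2  ✓

No: 2 + 9 = 11 is not > 23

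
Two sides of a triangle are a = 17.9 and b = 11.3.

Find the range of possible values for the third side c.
Triangle inequality: |a − b| < c < a + b
|a − b| = |17.9 − 11.3| = 6.6
a + b = 17.9 + 11.3 = 29.2

6.6 < c < 29.2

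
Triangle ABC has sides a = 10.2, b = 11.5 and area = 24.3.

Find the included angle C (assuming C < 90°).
Area = ½·a·b·sin(C)  ⇒  sin(C) = 2·Area/(a·b) = 2·24.3/(10.2·11.5) = 48.6/117.3 ≈ 0.414322
C = arcsin(0.414322) ≈ 24.4766° (taking the acute solution since C < 90°)

C = 24.48°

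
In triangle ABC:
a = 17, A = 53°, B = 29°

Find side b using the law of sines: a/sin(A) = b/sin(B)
a/sin(A) = b/sin(B)  ⇒  b = a·sin(B)/sin(A) = 17·sin(29°)/sin(53°)
sin(29°) ≈ 0.48481, sin(53°) ≈ 0.798636
b ≈ 17·0.48481/0.798636 ≈ 8.24176/0.798636 ≈ 10.3198

b = 10.32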